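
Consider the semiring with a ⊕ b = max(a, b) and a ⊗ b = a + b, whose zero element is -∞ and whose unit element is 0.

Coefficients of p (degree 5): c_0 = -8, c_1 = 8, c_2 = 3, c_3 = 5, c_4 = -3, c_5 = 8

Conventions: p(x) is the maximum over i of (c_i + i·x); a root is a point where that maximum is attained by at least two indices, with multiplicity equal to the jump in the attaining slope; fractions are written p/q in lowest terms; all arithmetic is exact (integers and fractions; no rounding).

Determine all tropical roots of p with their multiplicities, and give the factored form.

hull edge (i=0, c=-8) to (i=1, c=8): slope 16, span 1
hull edge (i=1, c=8) to (i=5, c=8): slope 0, span 4
Factored form: p(x) = 8 ⊗ (x ⊕ (-16)) ⊗ (x ⊕ 0) ⊗ (x ⊕ 0) ⊗ (x ⊕ 0) ⊗ (x ⊕ 0)
Answer: roots = -16 (mult 1), 0 (mult 4)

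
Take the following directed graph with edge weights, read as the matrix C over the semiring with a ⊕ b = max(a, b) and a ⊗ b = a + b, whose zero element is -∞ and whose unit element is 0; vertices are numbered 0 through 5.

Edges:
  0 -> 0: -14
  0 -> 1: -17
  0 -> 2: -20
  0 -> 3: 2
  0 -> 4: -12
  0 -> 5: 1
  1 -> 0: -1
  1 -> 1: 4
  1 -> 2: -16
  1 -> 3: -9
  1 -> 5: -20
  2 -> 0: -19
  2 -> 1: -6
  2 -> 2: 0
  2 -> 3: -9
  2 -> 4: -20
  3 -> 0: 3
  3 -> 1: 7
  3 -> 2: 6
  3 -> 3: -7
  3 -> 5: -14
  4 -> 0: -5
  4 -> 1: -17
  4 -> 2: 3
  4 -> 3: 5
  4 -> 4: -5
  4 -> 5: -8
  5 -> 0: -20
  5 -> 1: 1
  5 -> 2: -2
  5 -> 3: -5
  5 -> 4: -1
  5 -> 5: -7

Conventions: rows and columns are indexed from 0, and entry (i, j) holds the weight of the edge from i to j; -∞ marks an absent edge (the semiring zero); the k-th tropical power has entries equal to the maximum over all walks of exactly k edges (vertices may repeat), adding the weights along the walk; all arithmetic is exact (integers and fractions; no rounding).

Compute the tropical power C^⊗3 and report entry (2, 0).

C^⊗2:
  [5, 9, 8, -4, 0, -6]
  [3, 8, -3, 1, -13, 0]
  [-6, -2, 0, -9, -20, -18]
  [6, 11, 6, 5, -9, 4]
  [8, 12, 11, 0, -9, -4]
  [0, 5, 2, 4, -6, -9]
C^⊗3:
  [8, 13, 8, 7, -5, 6]
  [7, 12, 7, 5, -1, 4]
  [-3, 2, 0, -4, -18, -5]
  [10, 15, 11, 8, 3, 7]
  [11, 16, 11, 10, -4, 9]
  [7, 11, 10, 2, -10, 1]
Key observation: the optimum is the walk 2->1->1->0, with weight (-6) + 4 + (-1) = -3.
Optimal value attained by: walk 2->1->1->0.
Answer: (C^⊗3)[2][0] = -3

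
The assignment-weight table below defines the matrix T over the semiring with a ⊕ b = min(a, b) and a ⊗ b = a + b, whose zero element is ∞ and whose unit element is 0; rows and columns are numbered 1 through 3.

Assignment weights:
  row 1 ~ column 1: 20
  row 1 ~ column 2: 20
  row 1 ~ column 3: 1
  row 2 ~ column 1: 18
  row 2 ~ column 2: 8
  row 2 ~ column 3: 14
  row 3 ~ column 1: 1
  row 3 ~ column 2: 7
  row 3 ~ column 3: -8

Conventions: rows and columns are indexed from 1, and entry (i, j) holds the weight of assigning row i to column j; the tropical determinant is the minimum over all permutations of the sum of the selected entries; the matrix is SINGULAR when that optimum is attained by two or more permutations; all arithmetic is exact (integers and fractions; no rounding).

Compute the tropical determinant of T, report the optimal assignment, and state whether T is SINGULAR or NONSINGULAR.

σ = (1, 2, 3): 20 + 8 + (-8) = 20
σ = (1, 3, 2): 20 + 14 + 7 = 41
σ = (2, 1, 3): 20 + 18 + (-8) = 30
σ = (2, 3, 1): 20 + 14 + 1 = 35
σ = (3, 1, 2): 1 + 18 + 7 = 26
σ = (3, 2, 1): 1 + 8 + 1 = 10
Optimal value attained by: σ = (3, 2, 1).
Answer: det⊕(T) = 10; verdict: NONSINGULAR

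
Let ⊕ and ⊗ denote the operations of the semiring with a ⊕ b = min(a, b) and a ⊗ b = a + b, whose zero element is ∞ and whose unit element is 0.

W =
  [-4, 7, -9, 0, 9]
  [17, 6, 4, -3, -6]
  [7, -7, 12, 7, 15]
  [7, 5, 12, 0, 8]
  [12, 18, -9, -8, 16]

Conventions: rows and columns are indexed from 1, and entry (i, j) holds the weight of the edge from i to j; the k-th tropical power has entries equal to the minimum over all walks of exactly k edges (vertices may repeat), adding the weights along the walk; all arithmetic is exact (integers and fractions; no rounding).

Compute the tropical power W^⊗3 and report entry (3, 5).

W^⊗2:
  [-8, -16, -13, -4, 1]
  [4, -3, -15, -14, 0]
  [3, -1, -3, -10, -13]
  [3, 5, -2, 0, -1]
  [-2, -16, 3, -8, 0]
W^⊗3:
  [-12, -20, -17, -19, -22]
  [-8, -22, -9, -14, -9]
  [-3, -10, -22, -21, -7]
  [-1, -9, -10, -9, -1]
  [-6, -10, -12, -19, -22]
Key observation: the optimum is the walk 3->2->2->5, with weight (-7) + 6 + (-6) = -7.
Optimal value attained by: walk 3->2->2->5.
Answer: (W^⊗3)[3][5] = -7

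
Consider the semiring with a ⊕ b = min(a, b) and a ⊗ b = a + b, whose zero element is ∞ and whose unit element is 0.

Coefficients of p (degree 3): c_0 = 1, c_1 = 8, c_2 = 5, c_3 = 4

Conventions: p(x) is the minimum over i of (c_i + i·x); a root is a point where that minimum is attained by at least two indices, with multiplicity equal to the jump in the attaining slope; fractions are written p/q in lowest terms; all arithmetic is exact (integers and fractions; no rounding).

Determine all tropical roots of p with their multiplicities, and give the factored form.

hull edge (i=0, c=1) to (i=3, c=4): slope 1, span 3
Factored form: p(x) = 4 ⊗ (x ⊕ (-1)) ⊗ (x ⊕ (-1)) ⊗ (x ⊕ (-1))
Answer: roots = -1 (mult 3)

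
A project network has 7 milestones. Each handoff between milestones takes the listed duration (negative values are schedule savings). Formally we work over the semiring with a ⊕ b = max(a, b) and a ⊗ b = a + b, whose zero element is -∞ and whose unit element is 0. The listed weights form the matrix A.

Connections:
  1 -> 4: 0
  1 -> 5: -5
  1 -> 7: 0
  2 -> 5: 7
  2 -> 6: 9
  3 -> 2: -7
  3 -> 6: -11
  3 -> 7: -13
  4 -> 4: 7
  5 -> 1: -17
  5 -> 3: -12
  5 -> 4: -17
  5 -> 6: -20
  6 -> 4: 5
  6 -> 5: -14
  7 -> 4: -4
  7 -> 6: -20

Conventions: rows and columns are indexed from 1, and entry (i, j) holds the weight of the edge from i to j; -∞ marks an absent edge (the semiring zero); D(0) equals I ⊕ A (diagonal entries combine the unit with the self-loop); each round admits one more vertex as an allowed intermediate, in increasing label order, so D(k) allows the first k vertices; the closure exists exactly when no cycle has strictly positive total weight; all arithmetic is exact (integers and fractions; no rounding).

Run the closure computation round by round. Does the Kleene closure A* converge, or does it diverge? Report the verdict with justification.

Detection: at round 0, diagonal entry (4, 4) turns strictly positive.
Key observation: the cycle 4->4 has total weight 7, which is strictly positive.
Answer: DIVERGES — positive cycle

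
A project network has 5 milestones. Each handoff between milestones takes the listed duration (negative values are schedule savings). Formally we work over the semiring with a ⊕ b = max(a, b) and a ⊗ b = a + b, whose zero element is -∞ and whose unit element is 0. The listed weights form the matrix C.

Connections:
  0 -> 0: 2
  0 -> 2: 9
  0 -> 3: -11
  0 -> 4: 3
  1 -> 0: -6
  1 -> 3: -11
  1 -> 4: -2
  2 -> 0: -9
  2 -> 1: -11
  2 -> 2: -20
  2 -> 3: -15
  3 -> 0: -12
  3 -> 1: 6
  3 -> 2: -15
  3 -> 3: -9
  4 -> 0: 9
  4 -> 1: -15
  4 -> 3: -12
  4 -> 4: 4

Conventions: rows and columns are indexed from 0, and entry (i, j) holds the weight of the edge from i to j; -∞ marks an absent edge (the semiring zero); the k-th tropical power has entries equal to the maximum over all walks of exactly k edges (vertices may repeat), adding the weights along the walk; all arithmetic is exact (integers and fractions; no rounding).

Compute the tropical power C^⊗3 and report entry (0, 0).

C^⊗2:
  [12, -2, 11, -6, 7]
  [7, -5, 3, -14, 2]
  [-7, -9, 0, -20, -6]
  [0, -3, -3, -5, 4]
  [13, -6, 18, -2, 12]
C^⊗3:
  [16, 0, 21, 1, 15]
  [11, -8, 16, -4, 10]
  [3, -11, 2, -15, -2]
  [13, 1, 9, -8, 8]
  [21, 7, 22, 3, 16]
Key observation: the optimum is the walk 0->4->4->0, with weight 3 + 4 + 9 = 16.
Optimal value attained by: walk 0->4->4->0.
Answer: (C^⊗3)[0][0] = 16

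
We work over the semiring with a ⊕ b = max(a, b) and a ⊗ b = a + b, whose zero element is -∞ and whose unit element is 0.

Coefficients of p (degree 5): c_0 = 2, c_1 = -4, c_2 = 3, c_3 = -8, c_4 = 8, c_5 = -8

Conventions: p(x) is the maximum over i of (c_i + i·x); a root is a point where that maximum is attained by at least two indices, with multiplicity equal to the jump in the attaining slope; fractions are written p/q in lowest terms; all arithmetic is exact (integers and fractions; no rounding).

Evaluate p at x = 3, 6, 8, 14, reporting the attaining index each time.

p(3) = max(2+0·3=2, -4+1·3=-1, 3+2·3=9, -8+3·3=1, 8+4·3=20, -8+5·3=7) = 20 (attained by i=4)
p(6) = max(2+0·6=2, -4+1·6=2, 3+2·6=15, -8+3·6=10, 8+4·6=32, -8+5·6=22) = 32 (attained by i=4)
p(8) = max(2+0·8=2, -4+1·8=4, 3+2·8=19, -8+3·8=16, 8+4·8=40, -8+5·8=32) = 40 (attained by i=4)
p(14) = max(2+0·14=2, -4+1·14=10, 3+2·14=31, -8+3·14=34, 8+4·14=64, -8+5·14=62) = 64 (attained by i=4)
Answer: p(3) = 20; p(6) = 32; p(8) = 40; p(14) = 64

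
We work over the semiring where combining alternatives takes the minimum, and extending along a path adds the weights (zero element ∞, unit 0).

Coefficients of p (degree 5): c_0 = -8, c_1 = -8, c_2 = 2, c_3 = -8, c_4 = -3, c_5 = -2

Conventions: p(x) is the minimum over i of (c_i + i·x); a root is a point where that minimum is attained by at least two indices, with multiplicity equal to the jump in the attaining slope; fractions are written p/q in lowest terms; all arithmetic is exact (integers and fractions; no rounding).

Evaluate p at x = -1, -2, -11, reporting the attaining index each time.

p(-1) = min(-8+0·(-1)=-8, -8+1·(-1)=-9, 2+2·(-1)=0, -8+3·(-1)=-11, -3+4·(-1)=-7, -2+5·(-1)=-7) = -11 (attained by i=3)
p(-2) = min(-8+0·(-2)=-8, -8+1·(-2)=-10, 2+2·(-2)=-2, -8+3·(-2)=-14, -3+4·(-2)=-11, -2+5·(-2)=-12) = -14 (attained by i=3)
p(-11) = min(-8+0·(-11)=-8, -8+1·(-11)=-19, 2+2·(-11)=-20, -8+3·(-11)=-41, -3+4·(-11)=-47, -2+5·(-11)=-57) = -57 (attained by i=5)
Answer: p(-1) = -11; p(-2) = -14; p(-11) = -57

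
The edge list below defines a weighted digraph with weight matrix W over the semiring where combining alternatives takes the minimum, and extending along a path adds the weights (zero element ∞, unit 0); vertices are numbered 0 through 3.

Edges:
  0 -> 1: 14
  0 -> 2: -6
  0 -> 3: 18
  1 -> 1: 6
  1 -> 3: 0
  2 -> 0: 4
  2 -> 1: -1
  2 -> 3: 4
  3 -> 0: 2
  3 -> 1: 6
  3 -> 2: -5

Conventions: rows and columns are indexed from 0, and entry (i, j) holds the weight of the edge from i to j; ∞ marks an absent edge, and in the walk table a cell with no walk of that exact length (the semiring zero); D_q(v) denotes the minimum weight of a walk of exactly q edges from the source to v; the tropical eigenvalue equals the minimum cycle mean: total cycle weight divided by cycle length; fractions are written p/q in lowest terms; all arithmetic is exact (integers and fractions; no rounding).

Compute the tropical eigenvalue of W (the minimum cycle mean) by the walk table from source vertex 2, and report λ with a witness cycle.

q=0: [∞, ∞, 0, ∞]
q=1: [4, -1, ∞, 4]
q=2: [6, 5, -2, -1]
q=3: [1, -3, -6, 2]
q=4: [-2, -7, -5, -3]
Optimal cycle mean attained by: cycle 1->3->2->1, total 0 + (-5) + (-1), length 3.
Answer: λ = -2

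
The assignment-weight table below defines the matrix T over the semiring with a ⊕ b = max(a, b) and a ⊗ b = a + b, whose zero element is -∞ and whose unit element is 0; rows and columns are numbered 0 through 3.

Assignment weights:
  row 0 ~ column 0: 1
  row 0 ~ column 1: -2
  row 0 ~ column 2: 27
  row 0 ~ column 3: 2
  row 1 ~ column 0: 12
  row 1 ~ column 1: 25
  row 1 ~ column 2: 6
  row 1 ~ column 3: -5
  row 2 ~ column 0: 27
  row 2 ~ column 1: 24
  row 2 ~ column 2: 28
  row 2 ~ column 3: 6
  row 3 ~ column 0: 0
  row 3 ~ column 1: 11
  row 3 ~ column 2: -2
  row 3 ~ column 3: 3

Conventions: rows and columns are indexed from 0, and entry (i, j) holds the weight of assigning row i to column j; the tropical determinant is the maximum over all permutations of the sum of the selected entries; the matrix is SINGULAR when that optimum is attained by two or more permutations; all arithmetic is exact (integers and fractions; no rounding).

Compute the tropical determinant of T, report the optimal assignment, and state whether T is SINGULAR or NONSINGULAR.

σ = (0, 1, 2, 3): 1 + 25 + 28 + 3 = 57
σ = (0, 1, 3, 2): 1 + 25 + 6 + (-2) = 30
σ = (0, 2, 1, 3): 1 + 6 + 24 + 3 = 34
σ = (0, 2, 3, 1): 1 + 6 + 6 + 11 = 24
σ = (0, 3, 1, 2): 1 + (-5) + 24 + (-2) = 18
σ = (0, 3, 2, 1): 1 + (-5) + 28 + 11 = 35
σ = (1, 0, 2, 3): (-2) + 12 + 28 + 3 = 41
σ = (1, 0, 3, 2): (-2) + 12 + 6 + (-2) = 14
σ = (1, 2, 0, 3): (-2) + 6 + 27 + 3 = 34
σ = (1, 2, 3, 0): (-2) + 6 + 6 + 0 = 10
σ = (1, 3, 0, 2): (-2) + (-5) + 27 + (-2) = 18
σ = (1, 3, 2, 0): (-2) + (-5) + 28 + 0 = 21
σ = (2, 0, 1, 3): 27 + 12 + 24 + 3 = 66
σ = (2, 0, 3, 1): 27 + 12 + 6 + 11 = 56
σ = (2, 1, 0, 3): 27 + 25 + 27 + 3 = 82
σ = (2, 1, 3, 0): 27 + 25 + 6 + 0 = 58
σ = (2, 3, 0, 1): 27 + (-5) + 27 + 11 = 60
σ = (2, 3, 1, 0): 27 + (-5) + 24 + 0 = 46
σ = (3, 0, 1, 2): 2 + 12 + 24 + (-2) = 36
σ = (3, 0, 2, 1): 2 + 12 + 28 + 11 = 53
σ = (3, 1, 0, 2): 2 + 25 + 27 + (-2) = 52
σ = (3, 1, 2, 0): 2 + 25 + 28 + 0 = 55
σ = (3, 2, 0, 1): 2 + 6 + 27 + 11 = 46
σ = (3, 2, 1, 0): 2 + 6 + 24 + 0 = 32
Optimal value attained by: σ = (2, 1, 0, 3).
Answer: det⊕(T) = 82; verdict: NONSINGULAR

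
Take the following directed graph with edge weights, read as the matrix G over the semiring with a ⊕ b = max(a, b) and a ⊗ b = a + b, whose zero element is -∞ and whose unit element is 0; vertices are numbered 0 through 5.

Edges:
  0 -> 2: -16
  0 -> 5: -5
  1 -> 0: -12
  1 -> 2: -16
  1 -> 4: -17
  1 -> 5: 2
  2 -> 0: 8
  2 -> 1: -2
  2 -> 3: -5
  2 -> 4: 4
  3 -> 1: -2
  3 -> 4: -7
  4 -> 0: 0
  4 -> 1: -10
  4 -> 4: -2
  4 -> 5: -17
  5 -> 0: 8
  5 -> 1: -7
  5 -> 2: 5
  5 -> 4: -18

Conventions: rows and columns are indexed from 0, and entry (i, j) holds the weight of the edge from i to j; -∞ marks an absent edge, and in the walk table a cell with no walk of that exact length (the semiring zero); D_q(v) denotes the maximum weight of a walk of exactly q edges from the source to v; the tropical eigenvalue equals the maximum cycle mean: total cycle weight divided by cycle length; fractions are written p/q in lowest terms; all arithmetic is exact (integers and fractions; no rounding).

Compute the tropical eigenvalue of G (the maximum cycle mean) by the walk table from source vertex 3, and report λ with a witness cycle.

q=0: [-∞, -∞, -∞, 0, -∞, -∞]
q=1: [-∞, -2, -∞, -∞, -7, -∞]
q=2: [-7, -17, -18, -∞, -9, 0]
q=3: [8, -7, 5, -23, -11, -12]
q=4: [13, 3, -7, 0, 9, 3]
q=5: [11, -1, 8, -12, 7, 8]
q=6: [16, 6, 13, 3, 12, 6]
Optimal cycle mean attained by: cycle 0->5->2->0, total (-5) + 5 + 8, length 3.
Answer: λ = 8/3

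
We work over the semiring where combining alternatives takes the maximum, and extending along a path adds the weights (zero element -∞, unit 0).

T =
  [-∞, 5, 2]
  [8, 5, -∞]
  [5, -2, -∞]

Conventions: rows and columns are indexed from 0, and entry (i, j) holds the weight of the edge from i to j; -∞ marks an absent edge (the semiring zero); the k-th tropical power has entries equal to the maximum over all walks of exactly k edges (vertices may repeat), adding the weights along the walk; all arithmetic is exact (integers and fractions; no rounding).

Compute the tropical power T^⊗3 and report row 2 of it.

T^⊗2:
  [13, 10, -∞]
  [13, 13, 10]
  [6, 10, 7]
T^⊗3:
  [18, 18, 15]
  [21, 18, 15]
  [18, 15, 8]
Answer: row 2 of T^⊗3 = [18, 15, 8]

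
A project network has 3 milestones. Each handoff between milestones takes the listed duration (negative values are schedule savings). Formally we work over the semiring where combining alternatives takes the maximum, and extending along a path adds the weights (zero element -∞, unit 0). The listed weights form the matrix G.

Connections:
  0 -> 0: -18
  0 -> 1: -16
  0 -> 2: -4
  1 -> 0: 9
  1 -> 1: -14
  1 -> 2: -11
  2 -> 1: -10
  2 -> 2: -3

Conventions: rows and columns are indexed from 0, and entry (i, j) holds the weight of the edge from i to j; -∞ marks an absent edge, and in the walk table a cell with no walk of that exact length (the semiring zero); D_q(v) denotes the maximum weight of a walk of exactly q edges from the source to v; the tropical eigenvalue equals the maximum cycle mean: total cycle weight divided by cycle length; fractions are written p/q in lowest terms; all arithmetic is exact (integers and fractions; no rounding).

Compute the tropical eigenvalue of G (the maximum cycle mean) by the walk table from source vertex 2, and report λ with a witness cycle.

q=0: [-∞, -∞, 0]
q=1: [-∞, -10, -3]
q=2: [-1, -13, -6]
q=3: [-4, -16, -5]
Optimal cycle mean attained by: cycle 0->2->1->0, total (-4) + (-10) + 9, length 3.
Answer: λ = -5/3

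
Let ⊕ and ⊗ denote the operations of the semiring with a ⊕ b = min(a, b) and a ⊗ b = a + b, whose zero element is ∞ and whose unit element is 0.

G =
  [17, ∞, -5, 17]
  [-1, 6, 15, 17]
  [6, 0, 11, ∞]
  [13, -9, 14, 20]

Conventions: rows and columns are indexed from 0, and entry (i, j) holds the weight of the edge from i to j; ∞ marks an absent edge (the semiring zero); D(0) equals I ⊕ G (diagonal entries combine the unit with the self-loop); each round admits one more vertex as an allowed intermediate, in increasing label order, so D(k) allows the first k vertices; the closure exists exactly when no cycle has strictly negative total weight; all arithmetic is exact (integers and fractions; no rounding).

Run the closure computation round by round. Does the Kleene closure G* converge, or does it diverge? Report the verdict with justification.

D(0):
  [0, ∞, -5, 17]
  [-1, 0, 15, 17]
  [6, 0, 0, ∞]
  [13, -9, 14, 0]
D(1):
  [0, ∞, -5, 17]
  [-1, 0, -6, 16]
  [6, 0, 0, 23]
  [13, -9, 8, 0]
Detection: at round 2, diagonal entry (2, 2) turns strictly negative.
Key observation: the cycle 2->1->0->2 has total weight 0 + (-1) + (-5), which is strictly negative.
Answer: DIVERGES — negative cycle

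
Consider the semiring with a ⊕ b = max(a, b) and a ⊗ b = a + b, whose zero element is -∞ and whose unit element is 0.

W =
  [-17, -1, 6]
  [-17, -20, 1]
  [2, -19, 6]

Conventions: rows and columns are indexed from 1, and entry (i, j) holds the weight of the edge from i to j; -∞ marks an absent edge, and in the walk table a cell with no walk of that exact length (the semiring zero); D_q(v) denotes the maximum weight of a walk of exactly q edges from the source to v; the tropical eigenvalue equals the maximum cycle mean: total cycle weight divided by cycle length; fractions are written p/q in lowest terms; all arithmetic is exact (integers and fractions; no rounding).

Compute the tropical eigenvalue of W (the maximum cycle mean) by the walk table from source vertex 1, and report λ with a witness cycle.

q=0: [0, -∞, -∞]
q=1: [-17, -1, 6]
q=2: [8, -13, 12]
q=3: [14, 7, 18]
Optimal cycle mean attained by: cycle 3->3, total 6, length 1.
Answer: λ = 6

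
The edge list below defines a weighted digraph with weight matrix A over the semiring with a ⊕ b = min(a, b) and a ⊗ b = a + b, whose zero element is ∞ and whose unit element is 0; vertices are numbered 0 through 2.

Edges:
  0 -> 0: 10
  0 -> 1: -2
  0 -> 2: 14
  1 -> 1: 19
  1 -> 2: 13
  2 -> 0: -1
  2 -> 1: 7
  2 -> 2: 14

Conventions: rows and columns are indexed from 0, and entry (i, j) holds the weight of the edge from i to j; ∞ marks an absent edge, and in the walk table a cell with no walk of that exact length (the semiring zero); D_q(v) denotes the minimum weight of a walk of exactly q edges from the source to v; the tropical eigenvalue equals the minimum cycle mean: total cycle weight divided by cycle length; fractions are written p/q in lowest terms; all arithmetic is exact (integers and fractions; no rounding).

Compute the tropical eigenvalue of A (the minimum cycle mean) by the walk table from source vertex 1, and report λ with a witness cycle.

q=0: [∞, 0, ∞]
q=1: [∞, 19, 13]
q=2: [12, 20, 27]
q=3: [22, 10, 26]
Optimal cycle mean attained by: cycle 0->1->2->0, total (-2) + 13 + (-1), length 3.
Answer: λ = 10/3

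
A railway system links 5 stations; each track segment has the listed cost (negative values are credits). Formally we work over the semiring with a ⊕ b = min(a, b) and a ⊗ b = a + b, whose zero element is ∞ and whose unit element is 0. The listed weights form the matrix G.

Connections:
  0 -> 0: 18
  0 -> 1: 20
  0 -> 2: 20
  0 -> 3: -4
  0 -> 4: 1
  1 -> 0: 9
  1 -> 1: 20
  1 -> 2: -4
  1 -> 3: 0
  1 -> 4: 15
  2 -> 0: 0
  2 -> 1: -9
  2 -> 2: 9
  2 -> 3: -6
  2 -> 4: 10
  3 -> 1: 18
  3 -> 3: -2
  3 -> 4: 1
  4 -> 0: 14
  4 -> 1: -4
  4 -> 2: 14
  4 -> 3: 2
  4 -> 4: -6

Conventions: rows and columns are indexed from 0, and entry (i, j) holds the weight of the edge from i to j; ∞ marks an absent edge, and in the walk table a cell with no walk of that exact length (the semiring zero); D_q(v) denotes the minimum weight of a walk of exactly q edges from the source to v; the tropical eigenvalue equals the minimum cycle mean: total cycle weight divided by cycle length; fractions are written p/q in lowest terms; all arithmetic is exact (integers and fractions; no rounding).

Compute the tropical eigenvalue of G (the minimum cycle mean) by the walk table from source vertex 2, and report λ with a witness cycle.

q=0: [∞, ∞, 0, ∞, ∞]
q=1: [0, -9, 9, -6, 10]
q=2: [0, 0, -13, -9, -5]
q=3: [-13, -22, -4, -19, -11]
q=4: [-13, -15, -26, -22, -18]
q=5: [-26, -35, -19, -32, -24]
Optimal cycle mean attained by: cycle 1->2->1, total (-4) + (-9), length 2.
Answer: λ = -13/2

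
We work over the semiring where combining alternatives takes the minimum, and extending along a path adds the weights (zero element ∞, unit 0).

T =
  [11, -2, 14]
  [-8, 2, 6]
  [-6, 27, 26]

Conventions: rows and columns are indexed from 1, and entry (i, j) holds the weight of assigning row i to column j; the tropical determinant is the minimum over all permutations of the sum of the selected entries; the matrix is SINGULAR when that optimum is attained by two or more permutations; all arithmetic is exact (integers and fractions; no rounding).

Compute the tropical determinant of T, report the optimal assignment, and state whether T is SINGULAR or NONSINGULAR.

σ = (1, 2, 3): 11 + 2 + 26 = 39
σ = (1, 3, 2): 11 + 6 + 27 = 44
σ = (2, 1, 3): (-2) + (-8) + 26 = 16
σ = (2, 3, 1): (-2) + 6 + (-6) = -2
σ = (3, 1, 2): 14 + (-8) + 27 = 33
σ = (3, 2, 1): 14 + 2 + (-6) = 10
Optimal value attained by: σ = (2, 3, 1).
Answer: det⊕(T) = -2; verdict: NONSINGULAR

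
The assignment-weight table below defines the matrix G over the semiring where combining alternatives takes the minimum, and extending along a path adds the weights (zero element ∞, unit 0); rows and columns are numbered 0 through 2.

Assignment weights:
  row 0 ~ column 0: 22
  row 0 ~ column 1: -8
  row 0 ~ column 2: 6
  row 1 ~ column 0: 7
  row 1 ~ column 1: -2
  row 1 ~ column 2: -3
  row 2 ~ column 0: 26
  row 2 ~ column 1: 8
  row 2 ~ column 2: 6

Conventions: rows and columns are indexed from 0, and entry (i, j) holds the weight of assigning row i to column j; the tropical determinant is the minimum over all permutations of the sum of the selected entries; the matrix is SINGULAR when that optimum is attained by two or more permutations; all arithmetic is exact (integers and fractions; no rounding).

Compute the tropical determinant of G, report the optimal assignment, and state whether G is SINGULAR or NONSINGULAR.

σ = (0, 1, 2): 22 + (-2) + 6 = 26
σ = (0, 2, 1): 22 + (-3) + 8 = 27
σ = (1, 0, 2): (-8) + 7 + 6 = 5
σ = (1, 2, 0): (-8) + (-3) + 26 = 15
σ = (2, 0, 1): 6 + 7 + 8 = 21
σ = (2, 1, 0): 6 + (-2) + 26 = 30
Optimal value attained by: σ = (1, 0, 2).
Answer: det⊕(G) = 5; verdict: NONSINGULAR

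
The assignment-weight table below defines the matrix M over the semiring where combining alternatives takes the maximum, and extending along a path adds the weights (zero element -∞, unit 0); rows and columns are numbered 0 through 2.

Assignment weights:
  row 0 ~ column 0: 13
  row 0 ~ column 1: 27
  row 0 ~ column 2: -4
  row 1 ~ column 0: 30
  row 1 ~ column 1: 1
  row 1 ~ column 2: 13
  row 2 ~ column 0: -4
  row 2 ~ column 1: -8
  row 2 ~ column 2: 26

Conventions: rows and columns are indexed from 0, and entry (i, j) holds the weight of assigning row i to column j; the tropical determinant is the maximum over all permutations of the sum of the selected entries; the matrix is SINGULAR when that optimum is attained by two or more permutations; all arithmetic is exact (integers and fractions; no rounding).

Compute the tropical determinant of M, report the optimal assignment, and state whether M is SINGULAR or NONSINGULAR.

σ = (0, 1, 2): 13 + 1 + 26 = 40
σ = (0, 2, 1): 13 + 13 + (-8) = 18
σ = (1, 0, 2): 27 + 30 + 26 = 83
σ = (1, 2, 0): 27 + 13 + (-4) = 36
σ = (2, 0, 1): (-4) + 30 + (-8) = 18
σ = (2, 1, 0): (-4) + 1 + (-4) = -7
Optimal value attained by: σ = (1, 0, 2).
Answer: det⊕(M) = 83; verdict: NONSINGULAR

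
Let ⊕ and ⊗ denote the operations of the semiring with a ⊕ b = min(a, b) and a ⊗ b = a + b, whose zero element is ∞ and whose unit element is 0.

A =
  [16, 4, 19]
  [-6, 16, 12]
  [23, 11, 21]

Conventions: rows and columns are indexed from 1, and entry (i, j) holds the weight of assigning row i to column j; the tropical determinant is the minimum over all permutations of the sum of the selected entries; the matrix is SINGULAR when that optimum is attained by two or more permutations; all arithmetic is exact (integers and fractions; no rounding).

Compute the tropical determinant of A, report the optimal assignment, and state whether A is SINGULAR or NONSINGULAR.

σ = (1, 2, 3): 16 + 16 + 21 = 53
σ = (1, 3, 2): 16 + 12 + 11 = 39
σ = (2, 1, 3): 4 + (-6) + 21 = 19
σ = (2, 3, 1): 4 + 12 + 23 = 39
σ = (3, 1, 2): 19 + (-6) + 11 = 24
σ = (3, 2, 1): 19 + 16 + 23 = 58
Optimal value attained by: σ = (2, 1, 3).
Answer: det⊕(A) = 19; verdict: NONSINGULAR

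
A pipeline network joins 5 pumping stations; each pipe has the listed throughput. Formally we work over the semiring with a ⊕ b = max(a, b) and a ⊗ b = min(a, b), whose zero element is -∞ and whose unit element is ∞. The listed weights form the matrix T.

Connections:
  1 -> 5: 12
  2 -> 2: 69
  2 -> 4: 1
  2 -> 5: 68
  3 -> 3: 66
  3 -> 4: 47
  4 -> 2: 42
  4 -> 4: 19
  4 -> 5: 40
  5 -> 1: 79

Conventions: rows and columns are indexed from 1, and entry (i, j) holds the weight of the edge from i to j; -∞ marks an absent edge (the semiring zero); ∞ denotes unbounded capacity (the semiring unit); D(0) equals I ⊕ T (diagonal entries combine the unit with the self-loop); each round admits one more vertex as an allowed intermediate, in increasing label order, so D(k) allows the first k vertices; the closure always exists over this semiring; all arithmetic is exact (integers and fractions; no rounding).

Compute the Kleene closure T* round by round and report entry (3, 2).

D(0):
  [∞, -∞, -∞, -∞, 12]
  [-∞, ∞, -∞, 1, 68]
  [-∞, -∞, ∞, 47, -∞]
  [-∞, 42, -∞, ∞, 40]
  [79, -∞, -∞, -∞, ∞]
D(1):
  [∞, -∞, -∞, -∞, 12]
  [-∞, ∞, -∞, 1, 68]
  [-∞, -∞, ∞, 47, -∞]
  [-∞, 42, -∞, ∞, 40]
  [79, -∞, -∞, -∞, ∞]
D(2):
  [∞, -∞, -∞, -∞, 12]
  [-∞, ∞, -∞, 1, 68]
  [-∞, -∞, ∞, 47, -∞]
  [-∞, 42, -∞, ∞, 42]
  [79, -∞, -∞, -∞, ∞]
D(3):
  [∞, -∞, -∞, -∞, 12]
  [-∞, ∞, -∞, 1, 68]
  [-∞, -∞, ∞, 47, -∞]
  [-∞, 42, -∞, ∞, 42]
  [79, -∞, -∞, -∞, ∞]
D(4):
  [∞, -∞, -∞, -∞, 12]
  [-∞, ∞, -∞, 1, 68]
  [-∞, 42, ∞, 47, 42]
  [-∞, 42, -∞, ∞, 42]
  [79, -∞, -∞, -∞, ∞]
D(5):
  [∞, -∞, -∞, -∞, 12]
  [68, ∞, -∞, 1, 68]
  [42, 42, ∞, 47, 42]
  [42, 42, -∞, ∞, 42]
  [79, -∞, -∞, -∞, ∞]
Answer: T*[3][2] = 42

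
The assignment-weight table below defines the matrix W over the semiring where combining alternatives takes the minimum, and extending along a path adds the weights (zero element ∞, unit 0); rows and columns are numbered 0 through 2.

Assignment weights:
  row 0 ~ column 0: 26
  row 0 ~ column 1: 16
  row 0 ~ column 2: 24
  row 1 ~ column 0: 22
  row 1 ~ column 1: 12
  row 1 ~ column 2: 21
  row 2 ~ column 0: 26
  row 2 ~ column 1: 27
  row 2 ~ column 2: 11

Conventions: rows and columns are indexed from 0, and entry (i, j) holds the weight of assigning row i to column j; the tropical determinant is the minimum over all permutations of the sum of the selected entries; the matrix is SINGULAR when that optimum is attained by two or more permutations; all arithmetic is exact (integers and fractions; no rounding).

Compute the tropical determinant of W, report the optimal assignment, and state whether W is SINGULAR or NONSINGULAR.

σ = (0, 1, 2): 26 + 12 + 11 = 49
σ = (0, 2, 1): 26 + 21 + 27 = 74
σ = (1, 0, 2): 16 + 22 + 11 = 49
σ = (1, 2, 0): 16 + 21 + 26 = 63
σ = (2, 0, 1): 24 + 22 + 27 = 73
σ = (2, 1, 0): 24 + 12 + 26 = 62
Optimal value attained by: σ = (0, 1, 2).
Answer: det⊕(W) = 49; verdict: SINGULAR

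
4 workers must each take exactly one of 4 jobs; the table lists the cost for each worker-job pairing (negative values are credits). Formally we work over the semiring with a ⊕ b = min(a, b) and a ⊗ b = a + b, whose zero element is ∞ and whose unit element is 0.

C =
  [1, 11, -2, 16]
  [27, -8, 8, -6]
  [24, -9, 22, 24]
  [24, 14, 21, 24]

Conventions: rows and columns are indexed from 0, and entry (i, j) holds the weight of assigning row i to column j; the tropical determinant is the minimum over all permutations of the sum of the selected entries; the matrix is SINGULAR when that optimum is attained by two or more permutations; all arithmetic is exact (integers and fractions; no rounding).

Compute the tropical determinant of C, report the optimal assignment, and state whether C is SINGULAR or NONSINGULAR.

σ = (0, 1, 2, 3): 1 + (-8) + 22 + 24 = 39
σ = (0, 1, 3, 2): 1 + (-8) + 24 + 21 = 38
σ = (0, 2, 1, 3): 1 + 8 + (-9) + 24 = 24
σ = (0, 2, 3, 1): 1 + 8 + 24 + 14 = 47
σ = (0, 3, 1, 2): 1 + (-6) + (-9) + 21 = 7
σ = (0, 3, 2, 1): 1 + (-6) + 22 + 14 = 31
σ = (1, 0, 2, 3): 11 + 27 + 22 + 24 = 84
σ = (1, 0, 3, 2): 11 + 27 + 24 + 21 = 83
σ = (1, 2, 0, 3): 11 + 8 + 24 + 24 = 67
σ = (1, 2, 3, 0): 11 + 8 + 24 + 24 = 67
σ = (1, 3, 0, 2): 11 + (-6) + 24 + 21 = 50
σ = (1, 3, 2, 0): 11 + (-6) + 22 + 24 = 51
σ = (2, 0, 1, 3): (-2) + 27 + (-9) + 24 = 40
σ = (2, 0, 3, 1): (-2) + 27 + 24 + 14 = 63
σ = (2, 1, 0, 3): (-2) + (-8) + 24 + 24 = 38
σ = (2, 1, 3, 0): (-2) + (-8) + 24 + 24 = 38
σ = (2, 3, 0, 1): (-2) + (-6) + 24 + 14 = 30
σ = (2, 3, 1, 0): (-2) + (-6) + (-9) + 24 = 7
σ = (3, 0, 1, 2): 16 + 27 + (-9) + 21 = 55
σ = (3, 0, 2, 1): 16 + 27 + 22 + 14 = 79
σ = (3, 1, 0, 2): 16 + (-8) + 24 + 21 = 53
σ = (3, 1, 2, 0): 16 + (-8) + 22 + 24 = 54
σ = (3, 2, 0, 1): 16 + 8 + 24 + 14 = 62
σ = (3, 2, 1, 0): 16 + 8 + (-9) + 24 = 39
Optimal value attained by: σ = (0, 3, 1, 2).
Answer: det⊕(C) = 7; verdict: SINGULAR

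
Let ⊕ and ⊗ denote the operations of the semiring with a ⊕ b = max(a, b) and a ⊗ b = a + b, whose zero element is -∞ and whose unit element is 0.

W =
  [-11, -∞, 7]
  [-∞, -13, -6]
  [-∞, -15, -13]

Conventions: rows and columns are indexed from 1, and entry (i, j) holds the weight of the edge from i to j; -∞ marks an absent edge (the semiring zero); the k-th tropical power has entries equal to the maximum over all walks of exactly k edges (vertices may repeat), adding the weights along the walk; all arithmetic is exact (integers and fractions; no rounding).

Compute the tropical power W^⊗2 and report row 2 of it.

W^⊗2:
  [-22, -8, -4]
  [-∞, -21, -19]
  [-∞, -28, -21]
Answer: row 2 of W^⊗2 = [-∞, -21, -19]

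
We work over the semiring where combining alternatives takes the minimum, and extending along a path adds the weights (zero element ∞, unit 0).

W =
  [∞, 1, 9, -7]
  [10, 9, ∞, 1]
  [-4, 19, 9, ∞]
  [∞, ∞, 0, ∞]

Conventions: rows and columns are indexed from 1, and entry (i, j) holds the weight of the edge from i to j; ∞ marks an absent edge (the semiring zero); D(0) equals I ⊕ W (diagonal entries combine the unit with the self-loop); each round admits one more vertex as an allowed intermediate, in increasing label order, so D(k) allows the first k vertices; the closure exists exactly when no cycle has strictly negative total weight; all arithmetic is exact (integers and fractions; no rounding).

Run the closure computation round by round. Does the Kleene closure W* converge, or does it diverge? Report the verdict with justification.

D(0):
  [0, 1, 9, -7]
  [10, 0, ∞, 1]
  [-4, 19, 0, ∞]
  [∞, ∞, 0, 0]
D(1):
  [0, 1, 9, -7]
  [10, 0, 19, 1]
  [-4, -3, 0, -11]
  [∞, ∞, 0, 0]
D(2):
  [0, 1, 9, -7]
  [10, 0, 19, 1]
  [-4, -3, 0, -11]
  [∞, ∞, 0, 0]
Detection: at round 3, diagonal entry (4, 4) turns strictly negative.
Key observation: the cycle 4->3->1->2->4 has total weight 0 + (-4) + 1 + 1, which is strictly negative.
Answer: DIVERGES — negative cycle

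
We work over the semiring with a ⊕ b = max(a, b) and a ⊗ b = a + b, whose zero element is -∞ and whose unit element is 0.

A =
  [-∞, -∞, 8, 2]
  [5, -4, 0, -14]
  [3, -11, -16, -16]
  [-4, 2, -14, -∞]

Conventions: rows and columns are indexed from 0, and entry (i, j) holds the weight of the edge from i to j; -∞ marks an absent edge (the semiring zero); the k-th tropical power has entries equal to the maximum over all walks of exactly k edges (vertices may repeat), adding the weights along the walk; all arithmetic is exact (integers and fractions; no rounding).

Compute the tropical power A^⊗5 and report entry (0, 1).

A^⊗2:
  [11, 4, -8, -8]
  [3, -8, 13, 7]
  [-6, -14, 11, 5]
  [7, -2, 4, -2]
A^⊗3:
  [9, 0, 19, 13]
  [16, 9, 11, 5]
  [14, 7, 2, -4]
  [7, 0, 15, 9]
A^⊗4:
  [22, 15, 17, 11]
  [14, 7, 24, 18]
  [12, 3, 22, 16]
  [18, 11, 15, 9]
A^⊗5:
  [20, 13, 30, 24]
  [27, 20, 22, 16]
  [25, 18, 20, 14]
  [18, 11, 26, 20]
Key observation: the optimum is the walk 0->3->1->0->3->1, with weight 2 + 2 + 5 + 2 + 2 = 13.
Optimal value attained by: walk 0->3->1->0->3->1.
Answer: (A^⊗5)[0][1] = 13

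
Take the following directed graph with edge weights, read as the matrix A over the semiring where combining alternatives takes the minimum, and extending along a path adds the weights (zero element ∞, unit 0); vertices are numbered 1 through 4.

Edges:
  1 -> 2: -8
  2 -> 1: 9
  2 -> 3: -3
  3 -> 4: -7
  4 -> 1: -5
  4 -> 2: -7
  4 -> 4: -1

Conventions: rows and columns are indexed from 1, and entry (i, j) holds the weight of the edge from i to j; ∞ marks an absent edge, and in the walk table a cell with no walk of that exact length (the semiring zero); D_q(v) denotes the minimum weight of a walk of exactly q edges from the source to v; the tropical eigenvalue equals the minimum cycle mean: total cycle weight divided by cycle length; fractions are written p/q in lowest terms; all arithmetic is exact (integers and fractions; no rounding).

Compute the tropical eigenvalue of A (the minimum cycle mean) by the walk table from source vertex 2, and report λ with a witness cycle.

q=0: [∞, 0, ∞, ∞]
q=1: [9, ∞, -3, ∞]
q=2: [∞, 1, ∞, -10]
q=3: [-15, -17, -2, -11]
q=4: [-16, -23, -20, -12]
Optimal cycle mean attained by: cycle 1->2->3->4->1, total (-8) + (-3) + (-7) + (-5), length 4.
Answer: λ = -23/4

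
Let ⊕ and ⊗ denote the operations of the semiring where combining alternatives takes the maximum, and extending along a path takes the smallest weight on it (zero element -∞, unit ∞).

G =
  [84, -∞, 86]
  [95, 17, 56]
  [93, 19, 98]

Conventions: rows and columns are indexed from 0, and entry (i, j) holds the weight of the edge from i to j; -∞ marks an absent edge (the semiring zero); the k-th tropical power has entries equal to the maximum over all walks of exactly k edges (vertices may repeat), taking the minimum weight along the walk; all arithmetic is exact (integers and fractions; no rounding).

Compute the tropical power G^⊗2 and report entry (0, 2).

G^⊗2:
  [86, 19, 86]
  [84, 19, 86]
  [93, 19, 98]
Key observation: the optimum is the walk 0->2->2, with weight 86 min 98 = 86.
Optimal value attained by: walk 0->2->2.
Answer: (G^⊗2)[0][2] = 86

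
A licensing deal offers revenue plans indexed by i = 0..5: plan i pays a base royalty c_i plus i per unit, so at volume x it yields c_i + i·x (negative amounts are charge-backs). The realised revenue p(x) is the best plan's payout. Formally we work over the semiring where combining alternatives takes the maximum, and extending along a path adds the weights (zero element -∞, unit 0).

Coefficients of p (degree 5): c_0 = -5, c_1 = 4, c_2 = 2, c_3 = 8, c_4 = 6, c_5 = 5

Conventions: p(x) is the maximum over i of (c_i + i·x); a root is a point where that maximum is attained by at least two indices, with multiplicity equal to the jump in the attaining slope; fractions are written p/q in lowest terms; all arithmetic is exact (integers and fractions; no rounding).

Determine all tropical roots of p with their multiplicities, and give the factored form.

hull edge (i=0, c=-5) to (i=1, c=4): slope 9, span 1
hull edge (i=1, c=4) to (i=3, c=8): slope 2, span 2
hull edge (i=3, c=8) to (i=5, c=5): slope -3/2, span 2
Factored form: p(x) = 5 ⊗ (x ⊕ (-9)) ⊗ (x ⊕ (-2)) ⊗ (x ⊕ (-2)) ⊗ (x ⊕ 3/2) ⊗ (x ⊕ 3/2)
Answer: roots = -9 (mult 1), -2 (mult 2), 3/2 (mult 2)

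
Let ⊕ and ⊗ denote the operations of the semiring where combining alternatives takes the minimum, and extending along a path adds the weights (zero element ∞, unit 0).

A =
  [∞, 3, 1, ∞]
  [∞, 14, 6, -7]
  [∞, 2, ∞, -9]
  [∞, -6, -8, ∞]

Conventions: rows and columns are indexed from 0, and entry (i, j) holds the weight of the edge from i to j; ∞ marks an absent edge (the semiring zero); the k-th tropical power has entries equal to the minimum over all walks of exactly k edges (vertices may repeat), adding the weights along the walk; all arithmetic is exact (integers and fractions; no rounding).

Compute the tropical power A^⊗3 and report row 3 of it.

A^⊗2:
  [∞, 3, 9, -8]
  [∞, -13, -15, -3]
  [∞, -15, -17, -5]
  [∞, -6, 0, -17]
A^⊗3:
  [∞, -14, -16, -4]
  [∞, -13, -11, -24]
  [∞, -15, -13, -26]
  [∞, -23, -25, -13]
Answer: row 3 of A^⊗3 = [∞, -23, -25, -13]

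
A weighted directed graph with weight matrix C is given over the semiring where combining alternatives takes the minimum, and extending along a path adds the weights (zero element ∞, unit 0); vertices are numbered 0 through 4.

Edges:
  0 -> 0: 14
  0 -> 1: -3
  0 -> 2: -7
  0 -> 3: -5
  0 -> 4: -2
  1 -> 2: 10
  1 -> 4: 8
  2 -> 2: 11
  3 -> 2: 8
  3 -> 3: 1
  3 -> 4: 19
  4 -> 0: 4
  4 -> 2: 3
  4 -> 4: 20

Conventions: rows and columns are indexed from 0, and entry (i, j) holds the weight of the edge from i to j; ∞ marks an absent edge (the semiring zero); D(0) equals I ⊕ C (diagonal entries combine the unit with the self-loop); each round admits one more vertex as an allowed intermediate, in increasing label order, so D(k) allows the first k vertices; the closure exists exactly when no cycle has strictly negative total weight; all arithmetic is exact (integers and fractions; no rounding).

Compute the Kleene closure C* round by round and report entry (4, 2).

D(0):
  [0, -3, -7, -5, -2]
  [∞, 0, 10, ∞, 8]
  [∞, ∞, 0, ∞, ∞]
  [∞, ∞, 8, 0, 19]
  [4, ∞, 3, ∞, 0]
D(1):
  [0, -3, -7, -5, -2]
  [∞, 0, 10, ∞, 8]
  [∞, ∞, 0, ∞, ∞]
  [∞, ∞, 8, 0, 19]
  [4, 1, -3, -1, 0]
D(2):
  [0, -3, -7, -5, -2]
  [∞, 0, 10, ∞, 8]
  [∞, ∞, 0, ∞, ∞]
  [∞, ∞, 8, 0, 19]
  [4, 1, -3, -1, 0]
D(3):
  [0, -3, -7, -5, -2]
  [∞, 0, 10, ∞, 8]
  [∞, ∞, 0, ∞, ∞]
  [∞, ∞, 8, 0, 19]
  [4, 1, -3, -1, 0]
D(4):
  [0, -3, -7, -5, -2]
  [∞, 0, 10, ∞, 8]
  [∞, ∞, 0, ∞, ∞]
  [∞, ∞, 8, 0, 19]
  [4, 1, -3, -1, 0]
D(5):
  [0, -3, -7, -5, -2]
  [12, 0, 5, 7, 8]
  [∞, ∞, 0, ∞, ∞]
  [23, 20, 8, 0, 19]
  [4, 1, -3, -1, 0]
Answer: C*[4][2] = -3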